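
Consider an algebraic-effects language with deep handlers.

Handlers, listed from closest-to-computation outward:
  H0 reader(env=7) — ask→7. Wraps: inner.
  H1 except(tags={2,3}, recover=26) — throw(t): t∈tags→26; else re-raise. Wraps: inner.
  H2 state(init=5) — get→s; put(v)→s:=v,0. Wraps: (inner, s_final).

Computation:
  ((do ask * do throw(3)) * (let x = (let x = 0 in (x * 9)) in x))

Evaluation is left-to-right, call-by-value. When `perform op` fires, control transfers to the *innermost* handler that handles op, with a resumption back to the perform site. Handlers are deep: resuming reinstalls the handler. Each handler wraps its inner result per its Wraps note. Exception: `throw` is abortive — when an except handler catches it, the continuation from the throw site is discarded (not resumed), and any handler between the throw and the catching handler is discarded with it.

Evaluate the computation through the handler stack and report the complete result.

Answer: (26, 5)

Working:
ask @ H0 ⇒ 7
throw(3) @ H1 caught ⇒ 26
H2 returns (26, 5)
= (26, 5)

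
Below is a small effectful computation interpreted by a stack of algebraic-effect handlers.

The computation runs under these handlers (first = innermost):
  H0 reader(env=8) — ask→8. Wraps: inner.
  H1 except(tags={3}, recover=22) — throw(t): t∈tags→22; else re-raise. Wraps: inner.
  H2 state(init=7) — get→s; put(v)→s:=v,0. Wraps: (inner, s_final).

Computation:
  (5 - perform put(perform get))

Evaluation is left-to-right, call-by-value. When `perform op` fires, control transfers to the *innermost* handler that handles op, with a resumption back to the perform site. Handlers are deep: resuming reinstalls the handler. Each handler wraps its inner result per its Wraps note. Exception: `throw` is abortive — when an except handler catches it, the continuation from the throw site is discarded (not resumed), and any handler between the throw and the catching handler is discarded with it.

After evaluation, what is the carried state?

Answer: 7

Step-by-step:
get @ H2 ⇒ 7
put(7) @ H2 ⇒ s:=7
H0 returns 5
H1 returns 5
H2 returns (5, 7)
= (5, 7)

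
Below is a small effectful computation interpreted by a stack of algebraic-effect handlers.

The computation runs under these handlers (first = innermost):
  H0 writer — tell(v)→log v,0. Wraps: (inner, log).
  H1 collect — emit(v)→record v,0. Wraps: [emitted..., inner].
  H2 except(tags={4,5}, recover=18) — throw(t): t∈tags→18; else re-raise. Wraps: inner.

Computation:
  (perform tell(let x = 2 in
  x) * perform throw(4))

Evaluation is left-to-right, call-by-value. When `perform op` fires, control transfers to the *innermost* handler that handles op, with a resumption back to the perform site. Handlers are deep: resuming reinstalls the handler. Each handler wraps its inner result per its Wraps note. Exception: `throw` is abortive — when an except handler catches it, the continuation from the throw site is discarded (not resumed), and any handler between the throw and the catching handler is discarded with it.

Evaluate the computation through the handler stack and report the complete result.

Working:
tell(2) @ H0 ⇒ log+=2
throw(4) @ H2 caught ⇒ 18
= 18

Answer: 18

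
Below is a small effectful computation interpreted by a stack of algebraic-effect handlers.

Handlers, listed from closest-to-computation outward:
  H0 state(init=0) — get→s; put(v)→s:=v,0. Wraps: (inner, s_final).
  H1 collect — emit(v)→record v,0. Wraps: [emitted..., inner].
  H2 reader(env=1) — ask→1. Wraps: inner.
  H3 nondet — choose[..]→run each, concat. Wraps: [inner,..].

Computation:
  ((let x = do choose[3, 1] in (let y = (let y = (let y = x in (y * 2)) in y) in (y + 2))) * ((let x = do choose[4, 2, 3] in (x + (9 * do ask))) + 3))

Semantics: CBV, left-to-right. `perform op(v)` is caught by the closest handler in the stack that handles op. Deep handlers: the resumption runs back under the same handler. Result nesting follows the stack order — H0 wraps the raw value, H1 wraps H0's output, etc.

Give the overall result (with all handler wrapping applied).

Answer: [[(128, 0)], [(112, 0)], [(120, 0)], [(64, 0)], [(56, 0)], [(60, 0)]]

Working:
choose[3, 1] @ H3
  branch[0] choose=3:
    choose[4, 2, 3] @ H3
      branch[0] choose=4:
        ask @ H2 ⇒ 1
        H0 returns (128, 0)
        H1 returns [(128, 0)]
        H2 returns [(128, 0)]
        H3 returns [[(128, 0)]]
      branch[1] choose=2:
        ask @ H2 ⇒ 1
        H0 returns (112, 0)
        H1 returns [(112, 0)]
        H2 returns [(112, 0)]
        H3 returns [[(112, 0)]]
      branch[2] choose=3:
        ask @ H2 ⇒ 1
        H0 returns (120, 0)
        H1 returns [(120, 0)]
        H2 returns [(120, 0)]
        H3 returns [[(120, 0)]]
  branch[1] choose=1:
    choose[4, 2, 3] @ H3
      branch[0] choose=4:
        ask @ H2 ⇒ 1
        H0 returns (64, 0)
        H1 returns [(64, 0)]
        H2 returns [(64, 0)]
        H3 returns [[(64, 0)]]
      branch[1] choose=2:
        ask @ H2 ⇒ 1
        H0 returns (56, 0)
        H1 returns [(56, 0)]
        H2 returns [(56, 0)]
        H3 returns [[(56, 0)]]
      branch[2] choose=3:
        ask @ H2 ⇒ 1
        H0 returns (60, 0)
        H1 returns [(60, 0)]
        H2 returns [(60, 0)]
        H3 returns [[(60, 0)]]
= [[(128, 0)], [(112, 0)], [(120, 0)], [(64, 0)], [(56, 0)], [(60, 0)]]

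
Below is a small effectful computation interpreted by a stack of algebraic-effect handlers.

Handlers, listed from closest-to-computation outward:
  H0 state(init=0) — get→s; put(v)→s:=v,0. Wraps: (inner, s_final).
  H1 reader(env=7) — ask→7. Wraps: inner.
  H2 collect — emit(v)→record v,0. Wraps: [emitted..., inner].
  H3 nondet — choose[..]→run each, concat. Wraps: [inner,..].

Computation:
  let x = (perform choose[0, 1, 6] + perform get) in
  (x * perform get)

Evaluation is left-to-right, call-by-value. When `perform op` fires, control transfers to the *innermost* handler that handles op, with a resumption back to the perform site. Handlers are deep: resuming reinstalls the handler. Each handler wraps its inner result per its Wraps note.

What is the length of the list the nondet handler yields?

Answer: 3

Evaluation trace:
choose[0, 1, 6] @ H3
  branch[0] choose=0:
    get @ H0 ⇒ 0
    get @ H0 ⇒ 0
    H0 returns (0, 0)
    H1 returns (0, 0)
    H2 returns [(0, 0)]
    H3 returns [[(0, 0)]]
  branch[1] choose=1:
    get @ H0 ⇒ 0
    get @ H0 ⇒ 0
    H0 returns (0, 0)
    H1 returns (0, 0)
    H2 returns [(0, 0)]
    H3 returns [[(0, 0)]]
  branch[2] choose=6:
    get @ H0 ⇒ 0
    get @ H0 ⇒ 0
    H0 returns (0, 0)
    H1 returns (0, 0)
    H2 returns [(0, 0)]
    H3 returns [[(0, 0)]]
= [[(0, 0)], [(0, 0)], [(0, 0)]]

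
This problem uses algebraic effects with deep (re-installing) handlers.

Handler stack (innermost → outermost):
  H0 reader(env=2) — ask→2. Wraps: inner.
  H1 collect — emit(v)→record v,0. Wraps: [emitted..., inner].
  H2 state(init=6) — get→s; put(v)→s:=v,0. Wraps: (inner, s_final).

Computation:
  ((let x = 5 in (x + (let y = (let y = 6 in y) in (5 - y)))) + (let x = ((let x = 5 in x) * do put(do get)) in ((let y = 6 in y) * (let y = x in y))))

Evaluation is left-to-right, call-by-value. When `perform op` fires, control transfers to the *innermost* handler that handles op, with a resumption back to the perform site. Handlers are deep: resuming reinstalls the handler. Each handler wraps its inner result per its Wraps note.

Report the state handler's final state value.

Evaluation trace:
get @ H2 ⇒ 6
put(6) @ H2 ⇒ s:=6
H0 returns 4
H1 returns [4]
H2 returns ([4], 6)
= ([4], 6)

Answer: 6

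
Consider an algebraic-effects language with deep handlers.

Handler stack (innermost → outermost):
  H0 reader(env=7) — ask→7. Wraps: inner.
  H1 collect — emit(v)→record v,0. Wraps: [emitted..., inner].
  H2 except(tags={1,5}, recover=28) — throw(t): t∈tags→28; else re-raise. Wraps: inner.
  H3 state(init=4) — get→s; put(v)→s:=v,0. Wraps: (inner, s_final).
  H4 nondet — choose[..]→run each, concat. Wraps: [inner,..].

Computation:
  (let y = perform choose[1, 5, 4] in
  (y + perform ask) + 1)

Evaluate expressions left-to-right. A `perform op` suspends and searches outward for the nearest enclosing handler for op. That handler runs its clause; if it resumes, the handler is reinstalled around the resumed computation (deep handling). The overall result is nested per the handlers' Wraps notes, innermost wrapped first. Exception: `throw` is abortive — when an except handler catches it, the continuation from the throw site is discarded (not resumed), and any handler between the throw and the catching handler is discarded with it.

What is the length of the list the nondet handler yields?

Working:
choose[1, 5, 4] @ H4
  branch[0] choose=1:
    ask @ H0 ⇒ 7
    H0 returns 9
    H1 returns [9]
    H2 returns [9]
    H3 returns ([9], 4)
    H4 returns [([9], 4)]
  branch[1] choose=5:
    ask @ H0 ⇒ 7
    H0 returns 13
    H1 returns [13]
    H2 returns [13]
    H3 returns ([13], 4)
    H4 returns [([13], 4)]
  branch[2] choose=4:
    ask @ H0 ⇒ 7
    H0 returns 12
    H1 returns [12]
    H2 returns [12]
    H3 returns ([12], 4)
    H4 returns [([12], 4)]
= [([9], 4), ([13], 4), ([12], 4)]

Answer: 3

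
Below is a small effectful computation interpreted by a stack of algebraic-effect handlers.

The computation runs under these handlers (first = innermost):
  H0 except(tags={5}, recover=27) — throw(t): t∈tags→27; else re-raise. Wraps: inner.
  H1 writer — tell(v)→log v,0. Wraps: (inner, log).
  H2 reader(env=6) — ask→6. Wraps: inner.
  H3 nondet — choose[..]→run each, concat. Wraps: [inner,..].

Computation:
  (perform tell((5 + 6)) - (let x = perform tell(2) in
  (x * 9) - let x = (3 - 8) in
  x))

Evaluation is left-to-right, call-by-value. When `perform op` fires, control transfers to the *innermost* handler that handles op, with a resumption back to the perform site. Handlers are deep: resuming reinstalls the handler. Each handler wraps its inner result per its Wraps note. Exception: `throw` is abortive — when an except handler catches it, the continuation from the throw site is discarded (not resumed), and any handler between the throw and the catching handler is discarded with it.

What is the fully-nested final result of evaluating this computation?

Answer: [(-5, (11, 2))]

Step-by-step:
tell(11) @ H1 ⇒ log+=11
tell(2) @ H1 ⇒ log+=2
H0 returns -5
H1 returns (-5, (11, 2))
H2 returns (-5, (11, 2))
H3 returns [(-5, (11, 2))]
= [(-5, (11, 2))]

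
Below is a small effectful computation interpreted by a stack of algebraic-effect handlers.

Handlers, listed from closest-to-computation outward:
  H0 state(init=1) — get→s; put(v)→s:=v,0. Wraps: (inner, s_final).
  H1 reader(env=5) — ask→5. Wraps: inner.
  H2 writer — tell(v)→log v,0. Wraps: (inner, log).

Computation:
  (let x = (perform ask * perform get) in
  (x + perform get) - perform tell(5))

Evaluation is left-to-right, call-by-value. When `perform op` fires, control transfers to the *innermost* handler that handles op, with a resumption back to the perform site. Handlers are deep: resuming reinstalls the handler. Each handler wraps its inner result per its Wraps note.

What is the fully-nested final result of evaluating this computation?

Answer: ((6, 1), (5))

Working:
ask @ H1 ⇒ 5
get @ H0 ⇒ 1
get @ H0 ⇒ 1
tell(5) @ H2 ⇒ log+=5
H0 returns (6, 1)
H1 returns (6, 1)
H2 returns ((6, 1), (5))
= ((6, 1), (5))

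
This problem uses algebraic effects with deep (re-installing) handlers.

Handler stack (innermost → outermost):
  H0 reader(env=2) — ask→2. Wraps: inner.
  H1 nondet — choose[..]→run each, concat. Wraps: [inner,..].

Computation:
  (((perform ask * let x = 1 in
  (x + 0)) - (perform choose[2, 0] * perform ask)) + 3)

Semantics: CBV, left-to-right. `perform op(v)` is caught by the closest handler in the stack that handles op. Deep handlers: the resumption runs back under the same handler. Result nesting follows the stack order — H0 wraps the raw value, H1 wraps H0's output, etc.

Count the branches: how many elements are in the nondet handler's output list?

Answer: 2

Step-by-step:
ask @ H0 ⇒ 2
choose[2, 0] @ H1
  branch[0] choose=2:
    ask @ H0 ⇒ 2
    H0 returns 1
    H1 returns [1]
  branch[1] choose=0:
    ask @ H0 ⇒ 2
    H0 returns 5
    H1 returns [5]
= [1, 5]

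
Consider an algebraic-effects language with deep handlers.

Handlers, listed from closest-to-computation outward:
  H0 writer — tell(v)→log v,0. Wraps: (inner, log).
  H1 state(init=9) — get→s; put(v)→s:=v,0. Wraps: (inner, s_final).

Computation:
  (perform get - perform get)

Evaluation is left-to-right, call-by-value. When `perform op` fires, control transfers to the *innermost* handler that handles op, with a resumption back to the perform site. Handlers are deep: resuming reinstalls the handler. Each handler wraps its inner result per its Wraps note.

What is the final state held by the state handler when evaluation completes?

Answer: 9

Working:
get @ H1 ⇒ 9
get @ H1 ⇒ 9
H0 returns (0, ())
H1 returns ((0, ()), 9)
= ((0, ()), 9)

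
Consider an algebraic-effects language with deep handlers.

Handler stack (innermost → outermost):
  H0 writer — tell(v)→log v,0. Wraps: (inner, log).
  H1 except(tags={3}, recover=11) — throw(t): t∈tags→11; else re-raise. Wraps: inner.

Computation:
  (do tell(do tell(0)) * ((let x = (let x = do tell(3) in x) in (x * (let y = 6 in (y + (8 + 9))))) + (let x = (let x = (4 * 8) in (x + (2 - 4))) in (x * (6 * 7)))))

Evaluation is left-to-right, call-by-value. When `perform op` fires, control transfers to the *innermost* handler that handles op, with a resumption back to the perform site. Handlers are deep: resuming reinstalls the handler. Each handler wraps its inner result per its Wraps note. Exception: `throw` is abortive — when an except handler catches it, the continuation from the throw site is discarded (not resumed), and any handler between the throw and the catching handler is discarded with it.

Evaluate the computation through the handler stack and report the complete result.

Answer: (0, (0, 0, 3))

Step-by-step:
tell(0) @ H0 ⇒ log+=0
tell(0) @ H0 ⇒ log+=0
tell(3) @ H0 ⇒ log+=3
H0 returns (0, (0, 0, 3))
H1 returns (0, (0, 0, 3))
= (0, (0, 0, 3))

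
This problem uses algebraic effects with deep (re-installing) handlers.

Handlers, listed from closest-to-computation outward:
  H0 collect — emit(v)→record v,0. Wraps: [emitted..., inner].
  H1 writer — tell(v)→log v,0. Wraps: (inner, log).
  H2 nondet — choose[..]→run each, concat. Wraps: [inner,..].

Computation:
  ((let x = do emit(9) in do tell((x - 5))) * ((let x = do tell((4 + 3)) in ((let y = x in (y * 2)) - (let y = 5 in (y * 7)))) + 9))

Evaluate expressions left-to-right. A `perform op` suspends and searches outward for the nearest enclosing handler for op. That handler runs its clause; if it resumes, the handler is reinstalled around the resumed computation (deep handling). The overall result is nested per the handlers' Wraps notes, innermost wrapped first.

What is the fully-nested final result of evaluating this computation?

Step-by-step:
emit(9) @ H0 ⇒ out+=9
tell(-5) @ H1 ⇒ log+=-5
tell(7) @ H1 ⇒ log+=7
H0 returns [9, 0]
H1 returns ([9, 0], (-5, 7))
H2 returns [([9, 0], (-5, 7))]
= [([9, 0], (-5, 7))]

Answer: [([9, 0], (-5, 7))]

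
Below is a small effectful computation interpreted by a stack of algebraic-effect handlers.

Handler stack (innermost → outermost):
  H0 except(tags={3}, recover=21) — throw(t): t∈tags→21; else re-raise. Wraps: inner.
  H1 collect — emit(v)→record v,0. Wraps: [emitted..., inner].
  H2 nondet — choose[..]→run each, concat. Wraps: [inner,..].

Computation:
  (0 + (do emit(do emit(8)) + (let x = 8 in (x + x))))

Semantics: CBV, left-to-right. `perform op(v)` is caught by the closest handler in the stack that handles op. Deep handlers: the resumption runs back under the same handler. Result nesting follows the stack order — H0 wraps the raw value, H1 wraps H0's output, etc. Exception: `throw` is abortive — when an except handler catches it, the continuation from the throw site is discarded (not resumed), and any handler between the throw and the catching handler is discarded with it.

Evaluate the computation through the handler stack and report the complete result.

Answer: [[8, 0, 16]]

Evaluation trace:
emit(8) @ H1 ⇒ out+=8
emit(0) @ H1 ⇒ out+=0
H0 returns 16
H1 returns [8, 0, 16]
H2 returns [[8, 0, 16]]
= [[8, 0, 16]]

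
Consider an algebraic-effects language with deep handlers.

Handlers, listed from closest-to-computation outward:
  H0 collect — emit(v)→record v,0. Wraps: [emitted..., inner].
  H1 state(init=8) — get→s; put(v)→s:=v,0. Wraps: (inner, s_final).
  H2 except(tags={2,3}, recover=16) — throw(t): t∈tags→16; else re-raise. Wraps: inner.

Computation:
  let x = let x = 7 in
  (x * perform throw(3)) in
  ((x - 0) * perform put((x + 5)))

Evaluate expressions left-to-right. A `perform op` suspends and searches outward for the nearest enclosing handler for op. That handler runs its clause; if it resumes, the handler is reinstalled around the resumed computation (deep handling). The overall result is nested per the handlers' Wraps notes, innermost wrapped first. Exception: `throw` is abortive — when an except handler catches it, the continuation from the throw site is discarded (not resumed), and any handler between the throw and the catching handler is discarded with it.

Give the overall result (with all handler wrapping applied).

Working:
throw(3) @ H2 caught ⇒ 16
= 16

Answer: 16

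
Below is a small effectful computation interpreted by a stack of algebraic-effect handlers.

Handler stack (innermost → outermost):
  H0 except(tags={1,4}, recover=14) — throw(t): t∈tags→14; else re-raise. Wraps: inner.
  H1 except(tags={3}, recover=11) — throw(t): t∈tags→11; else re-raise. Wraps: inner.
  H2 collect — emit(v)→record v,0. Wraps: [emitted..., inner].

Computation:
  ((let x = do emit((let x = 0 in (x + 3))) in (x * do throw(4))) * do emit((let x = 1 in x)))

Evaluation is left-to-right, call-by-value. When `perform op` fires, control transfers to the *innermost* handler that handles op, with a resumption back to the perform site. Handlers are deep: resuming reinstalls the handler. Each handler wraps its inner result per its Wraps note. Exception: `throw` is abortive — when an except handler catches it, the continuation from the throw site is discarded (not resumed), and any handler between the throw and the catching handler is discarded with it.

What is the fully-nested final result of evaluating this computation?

Answer: [3, 14]

Evaluation trace:
emit(3) @ H2 ⇒ out+=3
throw(4) @ H0 caught ⇒ 14
H1 returns 14
H2 returns [3, 14]
= [3, 14]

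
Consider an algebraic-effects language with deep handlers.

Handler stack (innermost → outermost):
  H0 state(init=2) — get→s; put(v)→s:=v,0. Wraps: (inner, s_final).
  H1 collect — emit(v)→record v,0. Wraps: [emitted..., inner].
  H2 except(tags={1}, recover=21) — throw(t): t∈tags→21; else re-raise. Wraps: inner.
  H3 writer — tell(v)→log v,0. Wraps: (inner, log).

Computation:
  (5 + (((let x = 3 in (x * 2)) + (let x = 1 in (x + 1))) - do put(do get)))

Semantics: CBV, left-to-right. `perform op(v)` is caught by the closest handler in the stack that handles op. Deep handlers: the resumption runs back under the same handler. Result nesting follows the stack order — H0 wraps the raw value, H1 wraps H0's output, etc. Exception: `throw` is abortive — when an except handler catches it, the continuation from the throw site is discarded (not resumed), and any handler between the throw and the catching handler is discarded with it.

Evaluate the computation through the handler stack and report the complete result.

Answer: ([(13, 2)], ())

Evaluation trace:
get @ H0 ⇒ 2
put(2) @ H0 ⇒ s:=2
H0 returns (13, 2)
H1 returns [(13, 2)]
H2 returns [(13, 2)]
H3 returns ([(13, 2)], ())
= ([(13, 2)], ())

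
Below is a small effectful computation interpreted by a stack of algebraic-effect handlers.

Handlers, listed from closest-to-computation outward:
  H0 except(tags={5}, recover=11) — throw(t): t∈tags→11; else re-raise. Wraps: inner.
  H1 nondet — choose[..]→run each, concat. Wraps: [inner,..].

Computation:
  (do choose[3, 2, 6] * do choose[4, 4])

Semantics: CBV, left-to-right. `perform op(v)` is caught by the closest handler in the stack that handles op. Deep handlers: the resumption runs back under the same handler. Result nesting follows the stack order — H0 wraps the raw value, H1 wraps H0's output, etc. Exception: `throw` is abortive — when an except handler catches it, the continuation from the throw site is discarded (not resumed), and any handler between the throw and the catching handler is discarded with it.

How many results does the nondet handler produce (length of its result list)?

Working:
choose[3, 2, 6] @ H1
  branch[0] choose=3:
    choose[4, 4] @ H1
      branch[0] choose=4:
        H0 returns 12
        H1 returns [12]
      branch[1] choose=4:
        H0 returns 12
        H1 returns [12]
  branch[1] choose=2:
    choose[4, 4] @ H1
      branch[0] choose=4:
        H0 returns 8
        H1 returns [8]
      branch[1] choose=4:
        H0 returns 8
        H1 returns [8]
  branch[2] choose=6:
    choose[4, 4] @ H1
      branch[0] choose=4:
        H0 returns 24
        H1 returns [24]
      branch[1] choose=4:
        H0 returns 24
        H1 returns [24]
= [12, 12, 8, 8, 24, 24]

Answer: 6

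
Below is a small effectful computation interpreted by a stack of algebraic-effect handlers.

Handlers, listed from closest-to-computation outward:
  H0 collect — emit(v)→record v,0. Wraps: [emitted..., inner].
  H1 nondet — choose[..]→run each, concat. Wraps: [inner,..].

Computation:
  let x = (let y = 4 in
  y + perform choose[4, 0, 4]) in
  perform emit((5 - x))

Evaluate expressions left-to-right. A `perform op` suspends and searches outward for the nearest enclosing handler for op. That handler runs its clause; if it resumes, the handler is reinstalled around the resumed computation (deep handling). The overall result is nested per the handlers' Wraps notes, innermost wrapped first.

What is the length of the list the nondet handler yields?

Answer: 3

Step-by-step:
choose[4, 0, 4] @ H1
  branch[0] choose=4:
    emit(-3) @ H0 ⇒ out+=-3
    H0 returns [-3, 0]
    H1 returns [[-3, 0]]
  branch[1] choose=0:
    emit(1) @ H0 ⇒ out+=1
    H0 returns [1, 0]
    H1 returns [[1, 0]]
  branch[2] choose=4:
    emit(-3) @ H0 ⇒ out+=-3
    H0 returns [-3, 0]
    H1 returns [[-3, 0]]
= [[-3, 0], [1, 0], [-3, 0]]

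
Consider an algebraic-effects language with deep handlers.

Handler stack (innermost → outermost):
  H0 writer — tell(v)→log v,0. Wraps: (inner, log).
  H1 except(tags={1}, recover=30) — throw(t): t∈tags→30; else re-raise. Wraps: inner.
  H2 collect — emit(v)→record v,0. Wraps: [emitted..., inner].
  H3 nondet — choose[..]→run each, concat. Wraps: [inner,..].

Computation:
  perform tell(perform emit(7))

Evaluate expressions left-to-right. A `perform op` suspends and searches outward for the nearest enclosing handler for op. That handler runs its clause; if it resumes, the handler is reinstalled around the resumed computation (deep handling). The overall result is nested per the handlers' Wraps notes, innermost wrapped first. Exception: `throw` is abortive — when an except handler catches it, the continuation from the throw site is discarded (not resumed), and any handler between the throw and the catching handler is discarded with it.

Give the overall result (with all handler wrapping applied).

Answer: [[7, (0, (0))]]

Evaluation trace:
emit(7) @ H2 ⇒ out+=7
tell(0) @ H0 ⇒ log+=0
H0 returns (0, (0))
H1 returns (0, (0))
H2 returns [7, (0, (0))]
H3 returns [[7, (0, (0))]]
= [[7, (0, (0))]]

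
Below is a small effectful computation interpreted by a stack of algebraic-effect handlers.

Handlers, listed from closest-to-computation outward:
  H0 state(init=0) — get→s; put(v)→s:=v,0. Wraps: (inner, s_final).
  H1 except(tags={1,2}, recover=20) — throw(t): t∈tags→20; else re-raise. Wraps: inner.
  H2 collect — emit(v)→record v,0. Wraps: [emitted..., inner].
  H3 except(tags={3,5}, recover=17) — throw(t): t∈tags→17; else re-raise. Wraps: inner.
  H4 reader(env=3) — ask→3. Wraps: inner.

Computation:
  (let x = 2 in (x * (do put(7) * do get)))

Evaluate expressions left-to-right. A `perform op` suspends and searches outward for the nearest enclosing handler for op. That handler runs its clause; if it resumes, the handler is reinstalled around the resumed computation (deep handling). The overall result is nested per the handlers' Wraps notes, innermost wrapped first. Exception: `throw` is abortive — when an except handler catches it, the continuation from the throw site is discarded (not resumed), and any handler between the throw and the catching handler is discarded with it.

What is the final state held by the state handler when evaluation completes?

Answer: 7

Step-by-step:
put(7) @ H0 ⇒ s:=7
get @ H0 ⇒ 7
H0 returns (0, 7)
H1 returns (0, 7)
H2 returns [(0, 7)]
H3 returns [(0, 7)]
H4 returns [(0, 7)]
= [(0, 7)]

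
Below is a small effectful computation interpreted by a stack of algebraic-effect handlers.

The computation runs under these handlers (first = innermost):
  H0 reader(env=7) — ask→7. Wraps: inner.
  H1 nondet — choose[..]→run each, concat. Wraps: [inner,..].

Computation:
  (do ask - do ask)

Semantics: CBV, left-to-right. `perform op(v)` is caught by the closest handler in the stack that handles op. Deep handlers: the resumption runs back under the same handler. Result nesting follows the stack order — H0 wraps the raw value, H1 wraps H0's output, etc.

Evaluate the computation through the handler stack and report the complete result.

Answer: [0]

Working:
ask @ H0 ⇒ 7
ask @ H0 ⇒ 7
H0 returns 0
H1 returns [0]
= [0]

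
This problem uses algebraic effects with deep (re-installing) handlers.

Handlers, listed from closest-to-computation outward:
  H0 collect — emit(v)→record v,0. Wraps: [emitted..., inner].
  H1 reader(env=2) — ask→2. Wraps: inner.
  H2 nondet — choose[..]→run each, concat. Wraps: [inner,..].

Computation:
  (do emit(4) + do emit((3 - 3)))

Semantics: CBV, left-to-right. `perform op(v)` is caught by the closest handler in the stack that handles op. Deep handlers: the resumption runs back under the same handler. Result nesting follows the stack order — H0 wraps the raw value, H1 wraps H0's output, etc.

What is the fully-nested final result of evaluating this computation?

Answer: [[4, 0, 0]]

Working:
emit(4) @ H0 ⇒ out+=4
emit(0) @ H0 ⇒ out+=0
H0 returns [4, 0, 0]
H1 returns [4, 0, 0]
H2 returns [[4, 0, 0]]
= [[4, 0, 0]]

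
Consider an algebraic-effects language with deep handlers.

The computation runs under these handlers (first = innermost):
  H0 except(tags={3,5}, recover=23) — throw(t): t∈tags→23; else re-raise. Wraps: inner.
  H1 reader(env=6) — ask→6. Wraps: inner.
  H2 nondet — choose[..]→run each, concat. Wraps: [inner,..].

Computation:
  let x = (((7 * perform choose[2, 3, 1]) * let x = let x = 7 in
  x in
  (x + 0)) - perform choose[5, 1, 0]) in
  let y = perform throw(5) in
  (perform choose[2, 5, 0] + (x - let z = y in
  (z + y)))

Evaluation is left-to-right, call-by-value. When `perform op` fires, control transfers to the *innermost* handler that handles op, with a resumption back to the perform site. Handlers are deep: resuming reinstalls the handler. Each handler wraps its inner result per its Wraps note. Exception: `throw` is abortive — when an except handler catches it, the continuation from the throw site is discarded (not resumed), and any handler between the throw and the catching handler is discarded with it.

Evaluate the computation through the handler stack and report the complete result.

Evaluation trace:
choose[2, 3, 1] @ H2
  branch[0] choose=2:
    choose[5, 1, 0] @ H2
      branch[0] choose=5:
        throw(5) @ H0 caught ⇒ 23
        H1 returns 23
        H2 returns [23]
      branch[1] choose=1:
        throw(5) @ H0 caught ⇒ 23
        H1 returns 23
        H2 returns [23]
      branch[2] choose=0:
        throw(5) @ H0 caught ⇒ 23
        H1 returns 23
        H2 returns [23]
  branch[1] choose=3:
    choose[5, 1, 0] @ H2
      branch[0] choose=5:
        throw(5) @ H0 caught ⇒ 23
        H1 returns 23
        H2 returns [23]
      branch[1] choose=1:
        throw(5) @ H0 caught ⇒ 23
        H1 returns 23
        H2 returns [23]
      branch[2] choose=0:
        throw(5) @ H0 caught ⇒ 23
        H1 returns 23
        H2 returns [23]
  branch[2] choose=1:
    choose[5, 1, 0] @ H2
      branch[0] choose=5:
        throw(5) @ H0 caught ⇒ 23
        H1 returns 23
        H2 returns [23]
      branch[1] choose=1:
        throw(5) @ H0 caught ⇒ 23
        H1 returns 23
        H2 returns [23]
      branch[2] choose=0:
        throw(5) @ H0 caught ⇒ 23
        H1 returns 23
        H2 returns [23]
= [23, 23, 23, 23, 23, 23, 23, 23, 23]

Answer: [23, 23, 23, 23, 23, 23, 23, 23, 23]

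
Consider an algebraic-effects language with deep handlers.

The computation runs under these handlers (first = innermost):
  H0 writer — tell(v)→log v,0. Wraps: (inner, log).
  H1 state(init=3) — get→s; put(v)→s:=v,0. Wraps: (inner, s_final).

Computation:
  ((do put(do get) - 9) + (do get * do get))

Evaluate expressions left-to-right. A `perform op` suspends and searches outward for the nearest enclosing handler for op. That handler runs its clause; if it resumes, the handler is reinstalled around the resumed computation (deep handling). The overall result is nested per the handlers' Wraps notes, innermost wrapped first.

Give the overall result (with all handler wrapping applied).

Answer: ((0, ()), 3)

Step-by-step:
get @ H1 ⇒ 3
put(3) @ H1 ⇒ s:=3
get @ H1 ⇒ 3
get @ H1 ⇒ 3
H0 returns (0, ())
H1 returns ((0, ()), 3)
= ((0, ()), 3)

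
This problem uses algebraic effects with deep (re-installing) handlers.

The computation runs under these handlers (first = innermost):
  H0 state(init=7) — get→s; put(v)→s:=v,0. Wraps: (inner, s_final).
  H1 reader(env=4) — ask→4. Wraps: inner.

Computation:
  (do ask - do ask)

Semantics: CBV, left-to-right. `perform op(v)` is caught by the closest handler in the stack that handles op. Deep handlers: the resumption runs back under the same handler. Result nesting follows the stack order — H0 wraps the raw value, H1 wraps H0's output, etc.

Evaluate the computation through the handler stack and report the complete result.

Step-by-step:
ask @ H1 ⇒ 4
ask @ H1 ⇒ 4
H0 returns (0, 7)
H1 returns (0, 7)
= (0, 7)

Answer: (0, 7)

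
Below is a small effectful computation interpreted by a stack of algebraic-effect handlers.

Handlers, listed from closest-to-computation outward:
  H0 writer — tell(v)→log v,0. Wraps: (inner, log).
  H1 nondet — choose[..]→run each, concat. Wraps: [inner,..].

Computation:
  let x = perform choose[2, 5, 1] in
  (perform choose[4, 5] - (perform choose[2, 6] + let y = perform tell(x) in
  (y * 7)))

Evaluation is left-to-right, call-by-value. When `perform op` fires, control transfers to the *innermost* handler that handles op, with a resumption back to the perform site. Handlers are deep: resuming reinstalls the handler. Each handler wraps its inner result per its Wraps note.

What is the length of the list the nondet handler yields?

Answer: 12

Step-by-step:
choose[2, 5, 1] @ H1
  branch[0] choose=2:
    choose[4, 5] @ H1
      branch[0] choose=4:
        choose[2, 6] @ H1
          branch[0] choose=2:
            tell(2) @ H0 ⇒ log+=2
            H0 returns (2, (2))
            H1 returns [(2, (2))]
          branch[1] choose=6:
            tell(2) @ H0 ⇒ log+=2
            H0 returns (-2, (2))
            H1 returns [(-2, (2))]
      branch[1] choose=5:
        choose[2, 6] @ H1
          branch[0] choose=2:
            tell(2) @ H0 ⇒ log+=2
            H0 returns (3, (2))
            H1 returns [(3, (2))]
          branch[1] choose=6:
            tell(2) @ H0 ⇒ log+=2
            H0 returns (-1, (2))
            H1 returns [(-1, (2))]
  branch[1] choose=5:
    choose[4, 5] @ H1
      branch[0] choose=4:
        choose[2, 6] @ H1
          branch[0] choose=2:
            tell(5) @ H0 ⇒ log+=5
            H0 returns (2, (5))
            H1 returns [(2, (5))]
          branch[1] choose=6:
            tell(5) @ H0 ⇒ log+=5
            H0 returns (-2, (5))
            H1 returns [(-2, (5))]
      branch[1] choose=5:
        choose[2, 6] @ H1
          branch[0] choose=2:
            tell(5) @ H0 ⇒ log+=5
            H0 returns (3, (5))
            H1 returns [(3, (5))]
          branch[1] choose=6:
            tell(5) @ H0 ⇒ log+=5
            H0 returns (-1, (5))
            H1 returns [(-1, (5))]
  branch[2] choose=1:
    choose[4, 5] @ H1
      branch[0] choose=4:
        choose[2, 6] @ H1
          branch[0] choose=2:
            tell(1) @ H0 ⇒ log+=1
            H0 returns (2, (1))
            H1 returns [(2, (1))]
          branch[1] choose=6:
            tell(1) @ H0 ⇒ log+=1
            H0 returns (-2, (1))
            H1 returns [(-2, (1))]
      branch[1] choose=5:
        choose[2, 6] @ H1
          branch[0] choose=2:
            tell(1) @ H0 ⇒ log+=1
            H0 returns (3, (1))
            H1 returns [(3, (1))]
          branch[1] choose=6:
            tell(1) @ H0 ⇒ log+=1
            H0 returns (-1, (1))
            H1 returns [(-1, (1))]
= [(2, (2)), (-2, (2)), (3, (2)), (-1, (2)), (2, (5)), (-2, (5)), (3, (5)), (-1, (5)), (2, (1)), (-2, (1)), (3, (1)), (-1, (1))]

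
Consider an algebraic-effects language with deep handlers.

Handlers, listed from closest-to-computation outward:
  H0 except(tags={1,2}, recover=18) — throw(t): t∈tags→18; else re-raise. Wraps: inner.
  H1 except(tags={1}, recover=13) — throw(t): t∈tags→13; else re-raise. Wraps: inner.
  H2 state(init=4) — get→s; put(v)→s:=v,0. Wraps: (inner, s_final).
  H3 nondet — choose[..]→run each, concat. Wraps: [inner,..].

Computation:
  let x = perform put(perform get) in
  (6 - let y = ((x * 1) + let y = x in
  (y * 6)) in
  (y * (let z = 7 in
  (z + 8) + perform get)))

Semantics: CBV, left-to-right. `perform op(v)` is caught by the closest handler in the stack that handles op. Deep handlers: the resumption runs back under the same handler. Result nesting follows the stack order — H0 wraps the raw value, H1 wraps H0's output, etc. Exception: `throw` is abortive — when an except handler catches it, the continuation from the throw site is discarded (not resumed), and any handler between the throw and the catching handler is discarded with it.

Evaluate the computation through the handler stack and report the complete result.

Evaluation trace:
get @ H2 ⇒ 4
put(4) @ H2 ⇒ s:=4
get @ H2 ⇒ 4
H0 returns 6
H1 returns 6
H2 returns (6, 4)
H3 returns [(6, 4)]
= [(6, 4)]

Answer: [(6, 4)]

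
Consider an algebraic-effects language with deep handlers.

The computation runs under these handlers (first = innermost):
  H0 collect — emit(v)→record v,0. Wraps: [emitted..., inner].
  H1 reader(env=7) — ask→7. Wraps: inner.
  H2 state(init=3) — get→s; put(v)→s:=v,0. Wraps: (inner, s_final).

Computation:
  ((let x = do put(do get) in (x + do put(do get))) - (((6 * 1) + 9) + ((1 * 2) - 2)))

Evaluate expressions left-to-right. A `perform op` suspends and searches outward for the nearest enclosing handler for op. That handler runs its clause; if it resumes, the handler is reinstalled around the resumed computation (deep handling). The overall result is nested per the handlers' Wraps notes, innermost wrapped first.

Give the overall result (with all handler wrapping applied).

Answer: ([-15], 3)

Working:
get @ H2 ⇒ 3
put(3) @ H2 ⇒ s:=3
get @ H2 ⇒ 3
put(3) @ H2 ⇒ s:=3
H0 returns [-15]
H1 returns [-15]
H2 returns ([-15], 3)
= ([-15], 3)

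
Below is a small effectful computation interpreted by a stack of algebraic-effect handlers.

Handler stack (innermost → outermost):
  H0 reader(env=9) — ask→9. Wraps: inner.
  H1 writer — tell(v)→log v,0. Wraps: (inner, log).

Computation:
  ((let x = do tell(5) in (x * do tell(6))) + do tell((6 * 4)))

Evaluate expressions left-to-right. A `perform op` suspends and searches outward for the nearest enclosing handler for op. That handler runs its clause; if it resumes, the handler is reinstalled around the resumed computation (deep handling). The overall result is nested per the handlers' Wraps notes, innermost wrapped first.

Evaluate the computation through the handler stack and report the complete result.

Answer: (0, (5, 6, 24))

Step-by-step:
tell(5) @ H1 ⇒ log+=5
tell(6) @ H1 ⇒ log+=6
tell(24) @ H1 ⇒ log+=24
H0 returns 0
H1 returns (0, (5, 6, 24))
= (0, (5, 6, 24))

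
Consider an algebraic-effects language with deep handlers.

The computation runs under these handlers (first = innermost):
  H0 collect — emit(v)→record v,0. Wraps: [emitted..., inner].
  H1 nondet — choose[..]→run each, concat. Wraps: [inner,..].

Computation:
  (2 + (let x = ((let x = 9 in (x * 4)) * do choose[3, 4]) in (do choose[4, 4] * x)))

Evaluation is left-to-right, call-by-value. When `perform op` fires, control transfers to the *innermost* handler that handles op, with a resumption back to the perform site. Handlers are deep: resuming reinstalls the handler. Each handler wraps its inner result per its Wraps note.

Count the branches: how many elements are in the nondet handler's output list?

Step-by-step:
choose[3, 4] @ H1
  branch[0] choose=3:
    choose[4, 4] @ H1
      branch[0] choose=4:
        H0 returns [434]
        H1 returns [[434]]
      branch[1] choose=4:
        H0 returns [434]
        H1 returns [[434]]
  branch[1] choose=4:
    choose[4, 4] @ H1
      branch[0] choose=4:
        H0 returns [578]
        H1 returns [[578]]
      branch[1] choose=4:
        H0 returns [578]
        H1 returns [[578]]
= [[434], [434], [578], [578]]

Answer: 4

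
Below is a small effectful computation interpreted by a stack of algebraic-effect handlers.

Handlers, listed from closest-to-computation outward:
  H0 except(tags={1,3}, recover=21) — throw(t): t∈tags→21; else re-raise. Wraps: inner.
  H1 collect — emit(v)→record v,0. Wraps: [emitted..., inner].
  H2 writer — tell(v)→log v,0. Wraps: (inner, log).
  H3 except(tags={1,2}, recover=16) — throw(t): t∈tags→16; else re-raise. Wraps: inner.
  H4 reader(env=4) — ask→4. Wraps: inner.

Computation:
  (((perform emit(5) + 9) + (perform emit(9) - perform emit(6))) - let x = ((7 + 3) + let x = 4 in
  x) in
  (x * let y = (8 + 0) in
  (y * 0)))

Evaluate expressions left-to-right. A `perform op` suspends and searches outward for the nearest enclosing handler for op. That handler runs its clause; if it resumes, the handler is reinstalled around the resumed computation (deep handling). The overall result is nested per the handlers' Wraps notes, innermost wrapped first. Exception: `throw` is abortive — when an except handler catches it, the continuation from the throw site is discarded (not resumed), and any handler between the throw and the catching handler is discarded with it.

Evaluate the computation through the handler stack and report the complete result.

Answer: ([5, 9, 6, 9], ())

Working:
emit(5) @ H1 ⇒ out+=5
emit(9) @ H1 ⇒ out+=9
emit(6) @ H1 ⇒ out+=6
H0 returns 9
H1 returns [5, 9, 6, 9]
H2 returns ([5, 9, 6, 9], ())
H3 returns ([5, 9, 6, 9], ())
H4 returns ([5, 9, 6, 9], ())
= ([5, 9, 6, 9], ())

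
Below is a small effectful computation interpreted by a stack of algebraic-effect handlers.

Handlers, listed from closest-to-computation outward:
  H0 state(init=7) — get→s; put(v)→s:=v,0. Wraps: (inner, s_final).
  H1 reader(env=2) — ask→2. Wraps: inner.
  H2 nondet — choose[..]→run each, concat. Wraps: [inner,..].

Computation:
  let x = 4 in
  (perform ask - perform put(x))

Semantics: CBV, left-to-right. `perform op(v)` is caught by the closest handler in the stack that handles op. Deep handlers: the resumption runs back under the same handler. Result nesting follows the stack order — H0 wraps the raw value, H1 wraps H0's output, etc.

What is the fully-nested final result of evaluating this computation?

Step-by-step:
ask @ H1 ⇒ 2
put(4) @ H0 ⇒ s:=4
H0 returns (2, 4)
H1 returns (2, 4)
H2 returns [(2, 4)]
= [(2, 4)]

Answer: [(2, 4)]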